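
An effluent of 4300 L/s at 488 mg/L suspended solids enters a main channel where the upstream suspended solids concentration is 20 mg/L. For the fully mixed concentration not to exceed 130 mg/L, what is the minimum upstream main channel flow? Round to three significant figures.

Set C_mix = 130: (Q·20.00 + 4300·488.0) / (Q + 4300) = 130
→ Q = 4300·(488.0 − 130)/(130 − 20.00) = 13990 L/s.

14000 L/s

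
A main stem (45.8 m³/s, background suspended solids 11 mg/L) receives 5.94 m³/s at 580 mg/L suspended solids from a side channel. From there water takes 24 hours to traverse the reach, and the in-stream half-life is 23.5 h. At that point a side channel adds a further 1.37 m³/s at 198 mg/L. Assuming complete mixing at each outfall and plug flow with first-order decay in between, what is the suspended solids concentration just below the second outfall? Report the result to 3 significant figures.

41.7 mg/L

Flow-weighted average: C = (45.80·11.00 + 5.940·580.0) / 51.74 = 3949/51.74 = 76.32 mg/L; combined flow 51.74 m³/s.
Half-life 23.5 h → k = ln 2 / 23.5 = 0.02950 h⁻¹ = 0.7079 d⁻¹.
After decay, C = 76.32 × e^(−kt) = 76.32 × 0.4927 = 37.60 mg/L.
Second outfall: C = (51.74·37.60 + 1.370·198.0)/53.11 = 41.74 mg/L.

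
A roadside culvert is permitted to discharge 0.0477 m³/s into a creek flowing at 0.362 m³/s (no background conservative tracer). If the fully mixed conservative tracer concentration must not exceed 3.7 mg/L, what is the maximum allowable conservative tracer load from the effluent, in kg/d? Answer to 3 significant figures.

Mass balance at the limit: 0.3620·0 + 0.04770·Cₑ = 0.4097·3.7 → Cₑ = 31.78 mg/L.
Load = 0.04770 m³/s × 31.78 g/m³ × 86 400 s/d = 131.0 kg/d.

131 kg/d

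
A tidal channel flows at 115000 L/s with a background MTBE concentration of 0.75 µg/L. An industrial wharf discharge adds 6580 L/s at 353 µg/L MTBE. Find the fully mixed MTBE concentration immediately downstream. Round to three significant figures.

19.8 µg/L

Mixed concentration C = ΣQC/ΣQ = (115000·0.7500 + 6580·353.0) / 121600 = 2409000/121600 = 19.81 µg/L.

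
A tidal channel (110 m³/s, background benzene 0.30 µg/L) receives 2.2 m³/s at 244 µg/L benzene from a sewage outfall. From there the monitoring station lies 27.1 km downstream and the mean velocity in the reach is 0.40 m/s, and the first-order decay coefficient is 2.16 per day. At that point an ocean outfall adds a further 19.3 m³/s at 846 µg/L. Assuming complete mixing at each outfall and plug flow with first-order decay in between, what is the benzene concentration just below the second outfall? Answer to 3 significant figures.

Mixed concentration C = ΣQC/ΣQ = (110.0·0.3000 + 2.200·244.0) / 112.2 = 569.8/112.2 = 5.078 µg/L; combined flow 112.2 m³/s.
Travel time t = 27.1·1000 / 0.40 = 67750 s = 18.82 h.
After decay, C = 5.078 × e^(−kt) = 5.078 × 0.1838 = 0.9336 µg/L.
Second outfall: C = (112.2·0.9336 + 19.30·846.0)/131.5 = 125.0 µg/L.

125 µg/L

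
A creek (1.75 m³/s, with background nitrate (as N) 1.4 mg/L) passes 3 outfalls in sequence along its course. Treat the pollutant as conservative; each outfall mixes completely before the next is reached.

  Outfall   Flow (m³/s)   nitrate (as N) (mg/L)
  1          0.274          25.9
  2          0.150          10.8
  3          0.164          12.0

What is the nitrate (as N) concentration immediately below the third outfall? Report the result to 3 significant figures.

After outfall 1: Q = 1.750 + 0.2740 = 2.024 m³/s; C = (1.750·1.400 + 0.2740·25.90)/2.024 = 4.717 mg/L.
After outfall 2: Q = 2.024 + 0.1500 = 2.174 m³/s; C = (2.024·4.717 + 0.1500·10.80)/2.174 = 5.136 mg/L.
After outfall 3: Q = 2.174 + 0.1640 = 2.338 m³/s; C = (2.174·5.136 + 0.1640·12.00)/2.338 = 5.618 mg/L.

5.62 mg/L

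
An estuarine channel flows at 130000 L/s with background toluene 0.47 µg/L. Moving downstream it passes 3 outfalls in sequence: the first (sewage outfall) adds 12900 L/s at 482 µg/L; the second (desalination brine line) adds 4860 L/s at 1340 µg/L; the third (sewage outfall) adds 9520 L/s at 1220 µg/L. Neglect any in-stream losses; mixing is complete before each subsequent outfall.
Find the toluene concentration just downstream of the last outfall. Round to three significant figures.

155 µg/L

After outfall 1: Q = 130000 + 12900 = 142900 L/s; C = (130000·0.4700 + 12900·482.0)/142900 = 43.94 µg/L.
After outfall 2: Q = 142900 + 4860 = 147800 L/s; C = (142900·43.94 + 4860·1340)/147800 = 86.57 µg/L.
After outfall 3: Q = 147800 + 9520 = 157300 L/s; C = (147800·86.57 + 9520·1220)/157300 = 155.2 µg/L.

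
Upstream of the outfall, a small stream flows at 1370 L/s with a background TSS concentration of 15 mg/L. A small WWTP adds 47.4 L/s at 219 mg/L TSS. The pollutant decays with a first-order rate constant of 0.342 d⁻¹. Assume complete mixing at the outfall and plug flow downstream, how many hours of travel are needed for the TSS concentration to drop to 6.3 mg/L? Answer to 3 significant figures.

87.2 h

Mixed concentration C = ΣQC/ΣQ = (1370·15.00 + 47.40·219.0) / 1417 = 30930/1417 = 21.82 mg/L.
21.82·exp(−k·t) = 6.3 → t = ln(21.82/6.3)/k = 313900 s = 87.18 h.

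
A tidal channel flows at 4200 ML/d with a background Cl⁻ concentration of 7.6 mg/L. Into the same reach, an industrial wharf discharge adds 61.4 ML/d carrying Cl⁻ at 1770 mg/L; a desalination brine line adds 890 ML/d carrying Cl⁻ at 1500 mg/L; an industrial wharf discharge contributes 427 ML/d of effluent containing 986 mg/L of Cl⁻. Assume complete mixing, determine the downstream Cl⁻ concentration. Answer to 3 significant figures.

340 mg/L

Conservation of mass: C = (4200·7.600 + 61.40·1770 + 890.0·1500 + 427.0·986.0) / 5578 = 1897000/5578 = 340.0 mg/L.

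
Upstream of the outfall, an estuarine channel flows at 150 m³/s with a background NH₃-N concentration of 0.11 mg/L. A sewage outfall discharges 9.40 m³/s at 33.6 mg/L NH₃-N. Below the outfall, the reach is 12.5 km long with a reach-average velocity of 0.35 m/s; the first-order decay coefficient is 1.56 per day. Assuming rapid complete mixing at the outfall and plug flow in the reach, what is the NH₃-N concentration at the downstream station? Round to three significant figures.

1.09 mg/L

Mixed concentration C = ΣQC/ΣQ = (150.0·0.1100 + 9.400·33.60) / 159.4 = 332.3/159.4 = 2.085 mg/L.
Travel time t = 12.5·1000 / 0.35 = 35710 s = 9.921 h.
Applying C = C₀e^(−kt): 2.085 × 0.5247 = 1.094 mg/L.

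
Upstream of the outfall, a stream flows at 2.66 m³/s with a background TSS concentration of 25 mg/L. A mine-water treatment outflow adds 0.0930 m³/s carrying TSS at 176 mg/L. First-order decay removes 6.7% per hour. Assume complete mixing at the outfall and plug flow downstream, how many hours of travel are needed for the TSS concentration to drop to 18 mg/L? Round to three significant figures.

After mixing, C = (2.660·25.00 + 0.09300·176.0) / 2.753 = 82.87/2.753 = 30.10 mg/L.
6.7%/h lost → k = −ln(1 − 0.067) = 0.06935 h⁻¹.
30.10·exp(−k·t) = 18 → t = ln(30.10/18)/k = 26690 s = 7.414 h.

7.41 h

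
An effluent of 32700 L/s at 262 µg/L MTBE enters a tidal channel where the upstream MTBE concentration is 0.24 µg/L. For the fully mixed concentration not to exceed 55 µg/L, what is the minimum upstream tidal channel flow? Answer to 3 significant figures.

124000 L/s

Set C_mix = 55: (Q·0.2400 + 32700·262.0) / (Q + 32700) = 55
→ Q = 32700·(262.0 − 55)/(55 − 0.2400) = 123600 L/s.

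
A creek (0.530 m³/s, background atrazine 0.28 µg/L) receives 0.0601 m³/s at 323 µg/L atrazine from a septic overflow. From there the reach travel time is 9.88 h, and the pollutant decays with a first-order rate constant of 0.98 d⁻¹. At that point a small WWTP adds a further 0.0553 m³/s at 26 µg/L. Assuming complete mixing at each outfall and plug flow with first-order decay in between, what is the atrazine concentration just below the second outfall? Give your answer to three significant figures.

22.5 µg/L

Flow-weighted average: C = (0.5300·0.2800 + 0.06010·323.0) / 0.5901 = 19.56/0.5901 = 33.15 µg/L; combined flow 0.5901 m³/s.
Applying C = C₀e^(−kt): 33.15 × 0.6680 = 22.14 µg/L.
Second outfall: C = (0.5901·22.14 + 0.05530·26.00)/0.6454 = 22.47 µg/L.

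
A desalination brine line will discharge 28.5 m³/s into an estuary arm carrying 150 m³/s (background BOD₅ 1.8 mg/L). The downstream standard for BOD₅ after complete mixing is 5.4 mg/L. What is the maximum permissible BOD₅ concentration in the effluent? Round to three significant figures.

At the limit, (Qr·Cr + Qe·Cₑ)/(Qr + Qe) = 5.4:
Cₑ = (178.5·5.4 − 150.0·1.800) / 28.50 = 24.35 mg/L.

24.3 mg/L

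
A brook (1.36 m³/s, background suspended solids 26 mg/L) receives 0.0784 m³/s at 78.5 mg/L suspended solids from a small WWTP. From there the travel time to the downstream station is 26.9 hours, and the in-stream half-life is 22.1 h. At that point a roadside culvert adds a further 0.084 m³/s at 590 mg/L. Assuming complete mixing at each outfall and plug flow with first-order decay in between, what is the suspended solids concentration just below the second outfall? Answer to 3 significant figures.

After mixing, C = (1.360·26.00 + 0.07840·78.50) / 1.438 = 41.51/1.438 = 28.86 mg/L; combined flow 1.438 m³/s.
Half-life 22.1 h → k = ln 2 / 22.1 = 0.03136 h⁻¹ = 0.7527 d⁻¹.
Decay over the reach: 28.86·exp(−kt) = 28.86·0.4301 = 12.41 mg/L.
At the second outfall, C = (1.438·12.41 + 0.08400·590.0) / (1.438 + 0.08400) = 44.28 mg/L.

44.3 mg/L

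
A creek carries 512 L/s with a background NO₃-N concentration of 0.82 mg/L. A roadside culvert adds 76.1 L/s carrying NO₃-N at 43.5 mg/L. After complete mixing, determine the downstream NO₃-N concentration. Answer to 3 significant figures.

6.34 mg/L

Conservation of mass: C = (512.0·0.8200 + 76.10·43.50) / 588.1 = 3730/588.1 = 6.343 mg/L.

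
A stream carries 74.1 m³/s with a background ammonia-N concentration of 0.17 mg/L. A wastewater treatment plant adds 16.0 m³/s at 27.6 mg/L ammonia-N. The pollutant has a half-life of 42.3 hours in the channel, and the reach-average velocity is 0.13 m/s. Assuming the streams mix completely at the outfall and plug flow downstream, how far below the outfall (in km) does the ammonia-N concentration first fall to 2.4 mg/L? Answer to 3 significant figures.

21.2 km

Flow-weighted average: C = (74.10·0.1700 + 16.00·27.60) / 90.10 = 454.2/90.10 = 5.041 mg/L.
Half-life 42.3 h → k = ln 2 / 42.3 = 0.01639 h⁻¹ = 0.3933 d⁻¹.
Set 5.041·exp(−k·t) = 2.4 → t = ln(5.041/2.4)/k = 163000 s = 45.29 h.
Distance = v·t = 0.13·163000 = 21200 m = 21.20 km.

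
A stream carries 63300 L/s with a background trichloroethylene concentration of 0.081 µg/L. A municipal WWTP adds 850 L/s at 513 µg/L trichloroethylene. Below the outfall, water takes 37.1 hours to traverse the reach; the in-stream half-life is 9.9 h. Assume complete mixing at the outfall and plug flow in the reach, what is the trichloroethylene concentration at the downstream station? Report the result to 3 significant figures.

0.512 µg/L

Conservation of mass: C = (63300·0.08100 + 850.0·513.0) / 64150 = 441200/64150 = 6.877 µg/L.
Half-life 9.9 h → k = ln 2 / 9.9 = 0.07001 h⁻¹ = 1.680 d⁻¹.
Decay over the reach: 6.877·exp(−kt) = 6.877·0.07446 = 0.5121 µg/L.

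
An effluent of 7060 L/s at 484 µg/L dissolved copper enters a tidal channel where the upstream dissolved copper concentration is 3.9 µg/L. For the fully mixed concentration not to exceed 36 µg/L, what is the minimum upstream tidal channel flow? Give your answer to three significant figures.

Set C_mix = 36: (Q·3.900 + 7060·484.0) / (Q + 7060) = 36
→ Q = 7060·(484.0 − 36)/(36 − 3.900) = 98530 L/s.

98500 L/s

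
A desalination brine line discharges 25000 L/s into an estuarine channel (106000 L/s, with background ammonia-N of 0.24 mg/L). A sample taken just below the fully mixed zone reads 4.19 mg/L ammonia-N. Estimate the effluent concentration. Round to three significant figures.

Mass balance: 106000·0.2400 + 25000·Cₑ = 131000·4.190
→ Cₑ = (131000·4.190 − 106000·0.2400) / 25000 = 20.94 mg/L.

20.9 mg/L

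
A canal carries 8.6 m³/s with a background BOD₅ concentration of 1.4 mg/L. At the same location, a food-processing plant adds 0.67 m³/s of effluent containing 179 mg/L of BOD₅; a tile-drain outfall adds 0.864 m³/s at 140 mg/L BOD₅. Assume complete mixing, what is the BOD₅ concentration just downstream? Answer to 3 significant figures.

25.0 mg/L

Mixed concentration C = ΣQC/ΣQ = (8.600·1.400 + 0.6700·179.0 + 0.8640·140.0) / 10.13 = 252.9/10.13 = 24.96 mg/L.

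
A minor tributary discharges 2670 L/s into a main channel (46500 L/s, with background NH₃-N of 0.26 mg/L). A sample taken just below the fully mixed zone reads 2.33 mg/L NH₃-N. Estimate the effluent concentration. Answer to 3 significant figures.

Mass balance: 46500·0.2600 + 2670·Cₑ = 49170·2.330
→ Cₑ = (49170·2.330 − 46500·0.2600) / 2670 = 38.38 mg/L.

38.4 mg/L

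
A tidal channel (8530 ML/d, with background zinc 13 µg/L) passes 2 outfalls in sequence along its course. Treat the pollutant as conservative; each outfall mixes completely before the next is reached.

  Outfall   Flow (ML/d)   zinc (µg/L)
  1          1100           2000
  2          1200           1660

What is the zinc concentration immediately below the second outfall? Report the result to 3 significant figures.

397 µg/L

After outfall 1: Q = 8530 + 1100 = 9630 ML/d; C = (8530·13.00 + 1100·2000)/9630 = 240.0 µg/L.
After outfall 2: Q = 9630 + 1200 = 10830 ML/d; C = (9630·240.0 + 1200·1660)/10830 = 397.3 µg/L.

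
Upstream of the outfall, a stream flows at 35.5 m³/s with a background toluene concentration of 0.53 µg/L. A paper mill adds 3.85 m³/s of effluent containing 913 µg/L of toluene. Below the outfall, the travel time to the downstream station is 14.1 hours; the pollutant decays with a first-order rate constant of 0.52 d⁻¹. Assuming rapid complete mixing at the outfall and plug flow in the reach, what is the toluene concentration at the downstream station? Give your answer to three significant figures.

Mass balance: C = (35.50·0.5300 + 3.850·913.0) / 39.35 = 3534/39.35 = 89.81 µg/L.
After decay, C = 89.81 × e^(−kt) = 89.81 × 0.7368 = 66.16 µg/L.

66.2 µg/L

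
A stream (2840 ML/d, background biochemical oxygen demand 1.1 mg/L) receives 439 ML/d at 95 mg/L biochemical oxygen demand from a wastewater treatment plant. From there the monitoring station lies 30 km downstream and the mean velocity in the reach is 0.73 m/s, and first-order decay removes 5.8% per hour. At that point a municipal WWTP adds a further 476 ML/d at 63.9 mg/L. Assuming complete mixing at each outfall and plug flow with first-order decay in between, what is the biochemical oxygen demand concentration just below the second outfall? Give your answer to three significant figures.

14.1 mg/L

Mass balance: C = (2840·1.100 + 439.0·95.00) / 3279 = 44830/3279 = 13.67 mg/L; combined flow 3279 ML/d.
Travel time t = 30·1000 / 0.73 = 41100 s = 11.42 h.
5.8%/h lost → k = −ln(1 − 0.058) = 0.05975 h⁻¹.
Decay over the reach: 13.67·exp(−kt) = 13.67·0.5056 = 6.912 mg/L.
Second outfall: C = (3279·6.912 + 476.0·63.90)/3755 = 14.14 mg/L.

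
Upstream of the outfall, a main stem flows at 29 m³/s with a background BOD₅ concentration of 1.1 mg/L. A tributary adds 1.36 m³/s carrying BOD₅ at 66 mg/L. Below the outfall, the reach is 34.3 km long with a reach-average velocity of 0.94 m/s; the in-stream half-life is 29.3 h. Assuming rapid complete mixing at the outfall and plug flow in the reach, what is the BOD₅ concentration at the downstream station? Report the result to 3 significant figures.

Mixed concentration C = ΣQC/ΣQ = (29.00·1.100 + 1.360·66.00) / 30.36 = 121.7/30.36 = 4.007 mg/L.
Travel time t = 34.3·1000 / 0.94 = 36490 s = 10.14 h.
Half-life 29.3 h → k = ln 2 / 29.3 = 0.02366 h⁻¹ = 0.5678 d⁻¹.
After decay, C = 4.007 × e^(−kt) = 4.007 × 0.7868 = 3.153 mg/L.

3.15 mg/L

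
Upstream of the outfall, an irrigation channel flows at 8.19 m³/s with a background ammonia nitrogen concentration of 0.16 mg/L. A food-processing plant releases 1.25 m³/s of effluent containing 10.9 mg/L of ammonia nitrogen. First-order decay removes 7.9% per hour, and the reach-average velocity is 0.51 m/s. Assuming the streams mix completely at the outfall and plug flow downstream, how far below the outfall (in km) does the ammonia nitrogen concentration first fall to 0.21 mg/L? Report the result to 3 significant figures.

Mixed concentration C = ΣQC/ΣQ = (8.190·0.1600 + 1.250·10.90) / 9.440 = 14.94/9.440 = 1.582 mg/L.
7.9%/h lost → k = −ln(1 − 0.079) = 0.08230 h⁻¹.
Set 1.582·exp(−k·t) = 0.21 → t = ln(1.582/0.21)/k = 88340 s = 24.54 h.
Distance = v·t = 0.51·88340 = 45050 m = 45.05 km.

45.1 km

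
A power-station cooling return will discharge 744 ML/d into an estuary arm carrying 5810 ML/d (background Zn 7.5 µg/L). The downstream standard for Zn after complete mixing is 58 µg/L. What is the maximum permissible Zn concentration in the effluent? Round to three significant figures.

At the limit, (Qr·Cr + Qe·Cₑ)/(Qr + Qe) = 58:
Cₑ = (6554·58 − 5810·7.500) / 744.0 = 452.4 µg/L.

452 µg/L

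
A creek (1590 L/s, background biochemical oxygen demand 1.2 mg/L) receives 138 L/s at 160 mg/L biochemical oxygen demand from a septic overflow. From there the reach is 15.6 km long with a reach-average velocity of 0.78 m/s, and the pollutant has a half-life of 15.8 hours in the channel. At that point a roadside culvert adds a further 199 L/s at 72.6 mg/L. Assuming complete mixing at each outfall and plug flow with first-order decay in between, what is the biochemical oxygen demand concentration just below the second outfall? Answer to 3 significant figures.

17.3 mg/L

After mixing, C = (1590·1.200 + 138.0·160.0) / 1728 = 23990/1728 = 13.88 mg/L; combined flow 1728 L/s.
Travel time t = 15.6·1000 / 0.78 = 20000 s = 5.556 h.
Half-life 15.8 h → k = ln 2 / 15.8 = 0.04387 h⁻¹ = 1.053 d⁻¹.
After decay, C = 13.88 × e^(−kt) = 13.88 × 0.7837 = 10.88 mg/L.
At the second outfall, C = (1728·10.88 + 199.0·72.60) / (1728 + 199.0) = 17.25 mg/L.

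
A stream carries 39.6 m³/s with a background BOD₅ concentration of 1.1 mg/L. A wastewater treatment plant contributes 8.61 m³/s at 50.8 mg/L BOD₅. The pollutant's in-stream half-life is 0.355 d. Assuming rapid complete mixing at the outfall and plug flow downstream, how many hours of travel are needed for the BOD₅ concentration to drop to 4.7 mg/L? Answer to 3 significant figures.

9.25 h

After mixing, C = (39.60·1.100 + 8.610·50.80) / 48.21 = 480.9/48.21 = 9.976 mg/L.
Half-life 0.355 d → k = ln 2 / 0.355 = 1.953 d⁻¹.
9.976·exp(−k·t) = 4.7 → t = ln(9.976/4.7)/k = 33300 s = 9.251 h.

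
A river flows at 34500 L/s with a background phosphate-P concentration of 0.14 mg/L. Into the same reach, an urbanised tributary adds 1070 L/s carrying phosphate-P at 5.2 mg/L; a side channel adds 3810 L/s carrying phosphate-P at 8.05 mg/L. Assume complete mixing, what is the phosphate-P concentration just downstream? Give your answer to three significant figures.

After mixing, C = (34500·0.1400 + 1070·5.200 + 3810·8.050) / 39380 = 41060/39380 = 1.043 mg/L.

1.04 mg/L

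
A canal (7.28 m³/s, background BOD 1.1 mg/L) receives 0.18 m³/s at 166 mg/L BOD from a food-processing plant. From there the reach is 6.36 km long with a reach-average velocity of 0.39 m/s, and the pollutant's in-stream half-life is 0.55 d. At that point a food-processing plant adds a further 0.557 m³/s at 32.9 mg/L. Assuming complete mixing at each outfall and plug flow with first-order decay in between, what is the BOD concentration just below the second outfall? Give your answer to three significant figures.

6.01 mg/L

Conservation of mass: C = (7.280·1.100 + 0.1800·166.0) / 7.460 = 37.89/7.460 = 5.079 mg/L; combined flow 7.460 m³/s.
Travel time t = 6.36·1000 / 0.39 = 16310 s = 4.530 h.
Half-life 0.55 d → k = ln 2 / 0.55 = 1.260 d⁻¹.
Applying C = C₀e^(−kt): 5.079 × 0.7883 = 4.004 mg/L.
Second outfall: C = (7.460·4.004 + 0.5570·32.90)/8.017 = 6.011 mg/L.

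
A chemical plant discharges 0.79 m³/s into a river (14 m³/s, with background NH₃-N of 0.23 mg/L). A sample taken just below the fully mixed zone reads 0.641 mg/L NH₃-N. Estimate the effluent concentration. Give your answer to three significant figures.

Mass balance: 14.00·0.2300 + 0.7900·Cₑ = 14.79·0.6410
→ Cₑ = (14.79·0.6410 − 14.00·0.2300) / 0.7900 = 7.925 mg/L.

7.92 mg/L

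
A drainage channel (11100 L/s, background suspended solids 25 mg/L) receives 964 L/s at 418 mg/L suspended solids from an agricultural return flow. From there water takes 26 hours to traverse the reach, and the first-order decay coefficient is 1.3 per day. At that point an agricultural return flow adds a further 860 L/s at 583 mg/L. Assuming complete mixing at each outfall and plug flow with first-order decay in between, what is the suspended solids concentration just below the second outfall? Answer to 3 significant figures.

51.7 mg/L

Flow-weighted average: C = (11100·25.00 + 964.0·418.0) / 12060 = 680500/12060 = 56.40 mg/L; combined flow 12060 L/s.
Decay over the reach: 56.40·exp(−kt) = 56.40·0.2446 = 13.79 mg/L.
Second outfall: C = (12060·13.79 + 860.0·583.0)/12920 = 51.67 mg/L.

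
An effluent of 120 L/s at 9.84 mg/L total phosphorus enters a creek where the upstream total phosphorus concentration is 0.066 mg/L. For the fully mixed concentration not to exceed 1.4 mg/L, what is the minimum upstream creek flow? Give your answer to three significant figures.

759 L/s

Set C_mix = 1.4: (Q·0.06600 + 120.0·9.840) / (Q + 120.0) = 1.4
→ Q = 120.0·(9.840 − 1.4)/(1.4 − 0.06600) = 759.2 L/s.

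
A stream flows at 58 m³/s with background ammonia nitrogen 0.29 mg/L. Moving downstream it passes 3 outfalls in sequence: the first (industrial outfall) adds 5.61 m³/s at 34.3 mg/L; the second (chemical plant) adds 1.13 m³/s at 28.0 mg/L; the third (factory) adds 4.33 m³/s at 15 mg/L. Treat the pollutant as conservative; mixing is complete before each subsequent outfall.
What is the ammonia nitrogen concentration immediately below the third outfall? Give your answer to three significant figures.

4.43 mg/L

Outfall 1: combined Q = 63.61 m³/s; C = (58.00·0.2900 + 5.610·34.30)/63.61 = 3.289 mg/L.
Outfall 2: combined Q = 64.74 m³/s; C = (63.61·3.289 + 1.130·28.00)/64.74 = 3.721 mg/L.
Outfall 3: combined Q = 69.07 m³/s; C = (64.74·3.721 + 4.330·15.00)/69.07 = 4.428 mg/L.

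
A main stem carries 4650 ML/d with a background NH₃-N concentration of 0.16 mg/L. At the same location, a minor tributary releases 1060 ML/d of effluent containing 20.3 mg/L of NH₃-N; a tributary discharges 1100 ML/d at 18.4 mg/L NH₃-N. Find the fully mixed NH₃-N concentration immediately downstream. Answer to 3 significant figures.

6.24 mg/L

Mixed concentration C = ΣQC/ΣQ = (4650·0.1600 + 1060·20.30 + 1100·18.40) / 6810 = 42500/6810 = 6.241 mg/L.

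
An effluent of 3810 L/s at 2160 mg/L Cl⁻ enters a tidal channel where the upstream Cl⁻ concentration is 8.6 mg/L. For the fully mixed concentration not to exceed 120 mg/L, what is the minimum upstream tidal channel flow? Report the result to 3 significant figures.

69800 L/s

Set C_mix = 120: (Q·8.600 + 3810·2160) / (Q + 3810) = 120
→ Q = 3810·(2160 − 120)/(120 − 8.600) = 69770 L/s.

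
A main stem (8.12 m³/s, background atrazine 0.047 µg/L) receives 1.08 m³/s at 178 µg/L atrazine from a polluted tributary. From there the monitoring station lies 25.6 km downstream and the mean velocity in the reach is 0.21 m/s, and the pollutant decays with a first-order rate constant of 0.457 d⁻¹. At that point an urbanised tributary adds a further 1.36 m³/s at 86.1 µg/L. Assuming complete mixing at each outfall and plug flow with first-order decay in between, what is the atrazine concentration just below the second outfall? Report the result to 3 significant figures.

Mass balance: C = (8.120·0.04700 + 1.080·178.0) / 9.200 = 192.6/9.200 = 20.94 µg/L; combined flow 9.200 m³/s.
Travel time t = 25.6·1000 / 0.21 = 121900 s = 33.86 h.
Decay over the reach: 20.94·exp(−kt) = 20.94·0.5248 = 10.99 µg/L.
At the second outfall, C = (9.200·10.99 + 1.360·86.10) / (9.200 + 1.360) = 20.66 µg/L.

20.7 µg/L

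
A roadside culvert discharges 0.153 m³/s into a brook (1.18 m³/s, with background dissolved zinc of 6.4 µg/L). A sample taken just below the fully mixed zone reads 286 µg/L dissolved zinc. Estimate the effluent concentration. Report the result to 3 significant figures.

2440 µg/L

Mass balance: 1.180·6.400 + 0.1530·Cₑ = 1.333·286.0
→ Cₑ = (1.333·286.0 − 1.180·6.400) / 0.1530 = 2442 µg/L.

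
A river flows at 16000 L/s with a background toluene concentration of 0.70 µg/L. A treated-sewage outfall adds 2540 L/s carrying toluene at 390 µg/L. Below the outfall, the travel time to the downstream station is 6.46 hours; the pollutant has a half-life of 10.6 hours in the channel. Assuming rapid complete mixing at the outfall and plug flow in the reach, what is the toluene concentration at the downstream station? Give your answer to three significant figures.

35.4 µg/L

Mixed concentration C = ΣQC/ΣQ = (16000·0.7000 + 2540·390.0) / 18540 = 1002000/18540 = 54.03 µg/L.
Half-life 10.6 h → k = ln 2 / 10.6 = 0.06539 h⁻¹ = 1.569 d⁻¹.
Applying C = C₀e^(−kt): 54.03 × 0.6555 = 35.42 µg/L.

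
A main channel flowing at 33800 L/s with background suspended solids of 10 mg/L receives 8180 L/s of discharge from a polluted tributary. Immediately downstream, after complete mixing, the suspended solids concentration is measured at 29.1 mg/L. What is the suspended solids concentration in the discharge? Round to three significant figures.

108 mg/L

Mass balance: 33800·10.00 + 8180·Cₑ = 41980·29.10
→ Cₑ = (41980·29.10 − 33800·10.00) / 8180 = 108.0 mg/L.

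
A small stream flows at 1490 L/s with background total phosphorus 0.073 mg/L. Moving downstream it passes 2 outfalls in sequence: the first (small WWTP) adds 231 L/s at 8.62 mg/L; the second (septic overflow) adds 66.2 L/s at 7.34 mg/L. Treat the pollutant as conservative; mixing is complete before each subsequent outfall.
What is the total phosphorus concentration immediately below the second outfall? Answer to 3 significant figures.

1.45 mg/L

After outfall 1: Q = 1490 + 231.0 = 1721 L/s; C = (1490·0.07300 + 231.0·8.620)/1721 = 1.220 mg/L.
After outfall 2: Q = 1721 + 66.20 = 1787 L/s; C = (1721·1.220 + 66.20·7.340)/1787 = 1.447 mg/L.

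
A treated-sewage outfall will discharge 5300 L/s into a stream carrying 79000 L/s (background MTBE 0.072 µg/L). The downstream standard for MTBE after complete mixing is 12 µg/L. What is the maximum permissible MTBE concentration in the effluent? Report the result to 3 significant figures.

190 µg/L

At the limit, (Qr·Cr + Qe·Cₑ)/(Qr + Qe) = 12:
Cₑ = (84300·12 − 79000·0.07200) / 5300 = 189.8 µg/L.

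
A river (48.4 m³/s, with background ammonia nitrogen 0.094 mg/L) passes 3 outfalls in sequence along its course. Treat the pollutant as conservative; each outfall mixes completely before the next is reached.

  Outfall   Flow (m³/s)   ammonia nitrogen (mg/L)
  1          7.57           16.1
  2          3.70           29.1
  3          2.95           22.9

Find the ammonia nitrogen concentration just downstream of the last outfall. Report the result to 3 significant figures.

4.82 mg/L

Outfall 1: combined Q = 55.97 m³/s; C = (48.40·0.09400 + 7.570·16.10)/55.97 = 2.259 mg/L.
Outfall 2: combined Q = 59.67 m³/s; C = (55.97·2.259 + 3.700·29.10)/59.67 = 3.923 mg/L.
Outfall 3: combined Q = 62.62 m³/s; C = (59.67·3.923 + 2.950·22.90)/62.62 = 4.817 mg/L.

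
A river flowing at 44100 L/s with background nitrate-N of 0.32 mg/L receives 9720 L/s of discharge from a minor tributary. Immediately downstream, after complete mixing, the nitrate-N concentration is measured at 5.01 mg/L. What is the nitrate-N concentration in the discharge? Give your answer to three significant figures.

Mass balance: 44100·0.3200 + 9720·Cₑ = 53820·5.010
→ Cₑ = (53820·5.010 − 44100·0.3200) / 9720 = 26.29 mg/L.

26.3 mg/L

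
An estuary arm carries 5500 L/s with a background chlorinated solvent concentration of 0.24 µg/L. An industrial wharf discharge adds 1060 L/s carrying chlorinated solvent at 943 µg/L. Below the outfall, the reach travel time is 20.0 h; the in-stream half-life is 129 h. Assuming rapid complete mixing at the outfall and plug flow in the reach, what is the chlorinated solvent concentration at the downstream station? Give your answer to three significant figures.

Flow-weighted average: C = (5500·0.2400 + 1060·943.0) / 6560 = 1001000/6560 = 152.6 µg/L.
Half-life 129 h → k = ln 2 / 129 = 0.005373 h⁻¹ = 0.1290 d⁻¹.
First-order decay: C = 152.6·exp(−k·t) = 152.6·0.8981 = 137.0 µg/L.

137 µg/L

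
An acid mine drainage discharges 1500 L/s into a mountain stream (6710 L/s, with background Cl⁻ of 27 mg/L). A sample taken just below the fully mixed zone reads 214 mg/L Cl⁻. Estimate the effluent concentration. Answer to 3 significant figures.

Mass balance: 6710·27.00 + 1500·Cₑ = 8210·214.0
→ Cₑ = (8210·214.0 − 6710·27.00) / 1500 = 1051 mg/L.

1050 mg/L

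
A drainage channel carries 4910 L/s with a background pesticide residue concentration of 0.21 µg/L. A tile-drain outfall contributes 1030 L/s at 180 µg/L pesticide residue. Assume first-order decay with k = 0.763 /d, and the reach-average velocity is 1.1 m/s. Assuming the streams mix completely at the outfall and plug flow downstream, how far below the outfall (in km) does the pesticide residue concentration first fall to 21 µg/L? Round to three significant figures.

50.1 km

Conservation of mass: C = (4910·0.2100 + 1030·180.0) / 5940 = 186400/5940 = 31.39 µg/L.
Set 31.39·exp(−k·t) = 21 → t = ln(31.39/21)/k = 45500 s = 12.64 h.
Distance = v·t = 1.1·45500 = 50050 m = 50.05 km.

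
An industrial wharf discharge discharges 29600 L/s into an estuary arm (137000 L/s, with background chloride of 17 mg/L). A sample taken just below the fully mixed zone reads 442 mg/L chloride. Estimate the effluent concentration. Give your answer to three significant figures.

Mass balance: 137000·17.00 + 29600·Cₑ = 166600·442.0
→ Cₑ = (166600·442.0 − 137000·17.00) / 29600 = 2409 mg/L.

2410 mg/L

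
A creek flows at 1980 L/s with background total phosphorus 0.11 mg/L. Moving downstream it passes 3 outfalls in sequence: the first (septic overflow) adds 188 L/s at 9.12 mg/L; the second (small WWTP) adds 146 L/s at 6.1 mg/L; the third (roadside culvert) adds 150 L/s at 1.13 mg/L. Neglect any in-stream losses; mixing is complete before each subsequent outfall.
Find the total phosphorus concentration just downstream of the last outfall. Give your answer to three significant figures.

1.21 mg/L

Below outfall 1: Q → 2168 L/s, C = (1980·0.1100 + 188.0·9.120)/2168 = 0.8913 mg/L.
Below outfall 2: Q → 2314 L/s, C = (2168·0.8913 + 146.0·6.100)/2314 = 1.220 mg/L.
Below outfall 3: Q → 2464 L/s, C = (2314·1.220 + 150.0·1.130)/2464 = 1.214 mg/L.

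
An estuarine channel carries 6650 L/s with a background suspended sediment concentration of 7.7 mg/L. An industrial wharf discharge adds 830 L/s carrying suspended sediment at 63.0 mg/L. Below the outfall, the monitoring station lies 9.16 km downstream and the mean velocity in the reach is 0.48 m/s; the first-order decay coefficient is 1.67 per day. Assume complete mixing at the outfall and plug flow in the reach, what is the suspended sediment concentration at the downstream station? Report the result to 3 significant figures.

After mixing, C = (6650·7.700 + 830.0·63.00) / 7480 = 103500/7480 = 13.84 mg/L.
Travel time t = 9.16·1000 / 0.48 = 19080 s = 5.301 h.
Applying C = C₀e^(−kt): 13.84 × 0.6915 = 9.568 mg/L.

9.57 mg/L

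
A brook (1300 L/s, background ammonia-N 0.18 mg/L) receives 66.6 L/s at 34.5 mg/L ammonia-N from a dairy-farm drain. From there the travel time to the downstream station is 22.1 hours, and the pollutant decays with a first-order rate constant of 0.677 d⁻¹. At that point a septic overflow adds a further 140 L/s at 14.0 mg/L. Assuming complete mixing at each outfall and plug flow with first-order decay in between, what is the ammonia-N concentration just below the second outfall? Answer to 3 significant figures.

Flow-weighted average: C = (1300·0.1800 + 66.60·34.50) / 1367 = 2532/1367 = 1.853 mg/L; combined flow 1367 L/s.
Applying C = C₀e^(−kt): 1.853 × 0.5361 = 0.9932 mg/L.
At the second outfall, C = (1367·0.9932 + 140.0·14.00) / (1367 + 140.0) = 2.202 mg/L.

2.20 mg/L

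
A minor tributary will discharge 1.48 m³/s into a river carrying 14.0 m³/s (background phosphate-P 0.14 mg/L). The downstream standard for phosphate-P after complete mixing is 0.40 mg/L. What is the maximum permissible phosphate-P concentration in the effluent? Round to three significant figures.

At the limit, (Qr·Cr + Qe·Cₑ)/(Qr + Qe) = 0.40:
Cₑ = (15.48·0.40 − 14.00·0.1400) / 1.480 = 2.859 mg/L.

2.86 mg/L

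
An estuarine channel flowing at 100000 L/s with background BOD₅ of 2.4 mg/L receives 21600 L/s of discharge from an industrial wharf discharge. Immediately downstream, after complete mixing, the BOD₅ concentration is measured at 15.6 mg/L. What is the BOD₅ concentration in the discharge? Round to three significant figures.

76.7 mg/L

Mass balance: 100000·2.400 + 21600·Cₑ = 121600·15.60
→ Cₑ = (121600·15.60 − 100000·2.400) / 21600 = 76.71 mg/L.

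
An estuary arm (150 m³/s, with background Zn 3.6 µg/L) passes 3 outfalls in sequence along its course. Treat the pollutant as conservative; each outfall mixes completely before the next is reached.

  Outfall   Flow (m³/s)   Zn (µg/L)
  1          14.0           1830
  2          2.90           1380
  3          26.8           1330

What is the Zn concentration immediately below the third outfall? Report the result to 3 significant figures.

After outfall 1: Q = 150.0 + 14.00 = 164.0 m³/s; C = (150.0·3.600 + 14.00·1830)/164.0 = 159.5 µg/L.
After outfall 2: Q = 164.0 + 2.900 = 166.9 m³/s; C = (164.0·159.5 + 2.900·1380)/166.9 = 180.7 µg/L.
After outfall 3: Q = 166.9 + 26.80 = 193.7 m³/s; C = (166.9·180.7 + 26.80·1330)/193.7 = 339.7 µg/L.

340 µg/L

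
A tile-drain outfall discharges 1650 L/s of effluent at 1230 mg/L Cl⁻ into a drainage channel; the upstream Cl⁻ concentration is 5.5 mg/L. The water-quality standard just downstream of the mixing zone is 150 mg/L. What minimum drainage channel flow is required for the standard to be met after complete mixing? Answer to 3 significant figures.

12300 L/s

Set C_mix = 150: (Q·5.500 + 1650·1230) / (Q + 1650) = 150
→ Q = 1650·(1230 − 150)/(150 − 5.500) = 12330 L/s.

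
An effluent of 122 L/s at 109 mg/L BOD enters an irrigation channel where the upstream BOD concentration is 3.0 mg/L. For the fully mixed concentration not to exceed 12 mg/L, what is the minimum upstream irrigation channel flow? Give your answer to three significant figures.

1310 L/s

Set C_mix = 12: (Q·3.000 + 122.0·109.0) / (Q + 122.0) = 12
→ Q = 122.0·(109.0 − 12)/(12 − 3.000) = 1315 L/s.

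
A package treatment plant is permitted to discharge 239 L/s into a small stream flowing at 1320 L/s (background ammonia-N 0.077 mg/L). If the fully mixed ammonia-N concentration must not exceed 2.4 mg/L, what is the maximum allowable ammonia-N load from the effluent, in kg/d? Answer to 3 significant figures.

314 kg/d

Mass balance at the limit: 1320·0.07700 + 239.0·Cₑ = 1559·2.4 → Cₑ = 15.23 mg/L.
239.0 L/s = 0.2390 m³/s. Load = 0.2390 m³/s × 15.23 g/m³ × 86 400 s/d = 314.5 kg/d.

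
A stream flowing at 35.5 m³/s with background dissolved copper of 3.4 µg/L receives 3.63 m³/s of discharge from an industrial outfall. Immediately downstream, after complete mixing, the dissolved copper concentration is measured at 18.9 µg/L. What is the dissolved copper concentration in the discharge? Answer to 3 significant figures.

170 µg/L

Mass balance: 35.50·3.400 + 3.630·Cₑ = 39.13·18.90
→ Cₑ = (39.13·18.90 − 35.50·3.400) / 3.630 = 170.5 µg/L.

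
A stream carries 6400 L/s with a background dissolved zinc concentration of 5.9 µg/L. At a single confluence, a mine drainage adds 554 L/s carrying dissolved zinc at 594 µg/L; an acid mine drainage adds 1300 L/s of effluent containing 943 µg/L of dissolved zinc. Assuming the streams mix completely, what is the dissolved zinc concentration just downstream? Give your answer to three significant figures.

193 µg/L

Flow-weighted average: C = (6400·5.900 + 554.0·594.0 + 1300·943.0) / 8254 = 1593000/8254 = 193.0 µg/L.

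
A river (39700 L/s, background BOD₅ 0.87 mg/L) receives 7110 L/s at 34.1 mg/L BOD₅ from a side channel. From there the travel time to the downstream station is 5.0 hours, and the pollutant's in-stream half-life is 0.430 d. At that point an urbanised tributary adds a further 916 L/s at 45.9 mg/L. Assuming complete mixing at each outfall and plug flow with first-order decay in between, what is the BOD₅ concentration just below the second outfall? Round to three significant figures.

Conservation of mass: C = (39700·0.8700 + 7110·34.10) / 46810 = 277000/46810 = 5.917 mg/L; combined flow 46810 L/s.
Half-life 0.430 d → k = ln 2 / 0.430 = 1.612 d⁻¹.
First-order decay: C = 5.917·exp(−k·t) = 5.917·0.7147 = 4.229 mg/L.
At the second outfall, C = (46810·4.229 + 916.0·45.90) / (46810 + 916.0) = 5.029 mg/L.

5.03 mg/L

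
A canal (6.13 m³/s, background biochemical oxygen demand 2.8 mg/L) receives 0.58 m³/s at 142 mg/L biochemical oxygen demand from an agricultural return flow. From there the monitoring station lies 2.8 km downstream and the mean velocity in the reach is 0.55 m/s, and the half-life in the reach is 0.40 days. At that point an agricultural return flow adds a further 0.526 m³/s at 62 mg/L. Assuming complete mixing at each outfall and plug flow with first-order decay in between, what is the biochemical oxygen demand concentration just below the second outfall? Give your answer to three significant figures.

16.9 mg/L

After mixing, C = (6.130·2.800 + 0.5800·142.0) / 6.710 = 99.52/6.710 = 14.83 mg/L; combined flow 6.710 m³/s.
Travel time t = 2.8·1000 / 0.55 = 5091 s = 1.414 h.
Half-life 0.40 d → k = ln 2 / 0.40 = 1.733 d⁻¹.
First-order decay: C = 14.83·exp(−k·t) = 14.83·0.9029 = 13.39 mg/L.
At the second outfall, C = (6.710·13.39 + 0.5260·62.00) / (6.710 + 0.5260) = 16.93 mg/L.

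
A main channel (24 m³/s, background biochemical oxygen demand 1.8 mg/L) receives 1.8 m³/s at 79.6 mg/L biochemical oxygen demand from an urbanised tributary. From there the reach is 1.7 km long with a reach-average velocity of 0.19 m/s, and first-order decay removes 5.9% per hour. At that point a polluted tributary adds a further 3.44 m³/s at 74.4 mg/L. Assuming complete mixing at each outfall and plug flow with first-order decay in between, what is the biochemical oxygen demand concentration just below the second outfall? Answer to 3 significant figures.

Conservation of mass: C = (24.00·1.800 + 1.800·79.60) / 25.80 = 186.5/25.80 = 7.228 mg/L; combined flow 25.80 m³/s.
Travel time t = 1.7·1000 / 0.19 = 8947 s = 2.485 h.
5.9%/h lost → k = −ln(1 − 0.059) = 0.06081 h⁻¹.
Applying C = C₀e^(−kt): 7.228 × 0.8597 = 6.214 mg/L.
Second outfall: C = (25.80·6.214 + 3.440·74.40)/29.24 = 14.24 mg/L.

14.2 mg/L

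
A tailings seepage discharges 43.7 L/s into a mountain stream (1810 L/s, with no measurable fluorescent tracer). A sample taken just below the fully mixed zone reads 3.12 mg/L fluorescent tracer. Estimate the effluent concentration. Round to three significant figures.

Mass balance: 1810·0 + 43.70·Cₑ = 1854·3.120
→ Cₑ = (1854·3.120 − 1810·0) / 43.70 = 132.3 mg/L.

132 mg/L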